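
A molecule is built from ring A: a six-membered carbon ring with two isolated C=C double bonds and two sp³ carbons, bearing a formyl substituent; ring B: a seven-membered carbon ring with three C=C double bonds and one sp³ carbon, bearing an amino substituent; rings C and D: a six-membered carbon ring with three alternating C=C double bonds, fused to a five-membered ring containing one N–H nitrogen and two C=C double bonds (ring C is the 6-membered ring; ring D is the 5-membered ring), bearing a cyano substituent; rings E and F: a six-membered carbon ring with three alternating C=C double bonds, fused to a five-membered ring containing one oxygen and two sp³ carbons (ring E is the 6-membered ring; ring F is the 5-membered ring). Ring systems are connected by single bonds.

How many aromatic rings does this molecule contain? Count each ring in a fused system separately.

3

Ring A has two sp³ carbons, so it is not fully conjugated — not aromatic (1,4-cyclohexadiene).
Ring B has one sp³ carbon, so it is not fully conjugated — not aromatic (cycloheptatriene).
Rings C and D form a fused bicyclic system (with one N–H) with 9 sp² atoms and 10 π electrons from ring double bonds plus a heteroatom lone pair. 10 = 4(2)+2, so the system is aromatic and both rings count as aromatic (indole).
Ring E is fully conjugated (every ring atom contributes a p orbital); 3 ring double bonds give 6 π electrons. Since 6 = 4n+2 (n=1), ring E is aromatic (benzene ring).
Ring F has two sp³ carbons, so it is not fully conjugated — not aromatic (oxolane ring).
Aromatic: C, D, E. Total: 3.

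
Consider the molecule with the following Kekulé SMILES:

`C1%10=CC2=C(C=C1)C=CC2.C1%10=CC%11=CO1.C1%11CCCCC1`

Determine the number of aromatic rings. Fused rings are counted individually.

2

The SMILES encodes a six-membered carbon ring with three alternating C=C double bonds, fused to a five-membered carbon ring containing one C=C double bond and one sp³ carbon; a five-membered ring of four carbons and one oxygen, with two C=C double bonds; a six-membered saturated carbon ring.
The 6-membered ring has a continuous p-orbital overlap around the ring; 3 ring double bonds give 6 π electrons. 6 = 4(1)+2, so it is aromatic (benzene ring).
The 5-membered ring has one sp³ carbon, so it is not fully conjugated — not aromatic (cyclopentene ring).
The 5-membered ring with one oxygen is fully conjugated (every ring atom contributes a p orbital); 2 ring double bonds (4 π electrons) plus a heteroatom lone pair (2) give 6 π electrons. Since 6 = 4n+2 (n=1), it is aromatic (furan).
The second 6-membered ring has only sp³ atoms, so it is not fully conjugated — not aromatic (cyclohexane).
2 of the 4 rings are aromatic. Total: 2.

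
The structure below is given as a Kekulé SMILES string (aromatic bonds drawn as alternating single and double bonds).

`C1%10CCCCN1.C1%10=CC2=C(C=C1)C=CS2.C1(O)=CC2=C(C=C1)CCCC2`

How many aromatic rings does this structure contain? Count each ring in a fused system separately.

3

The SMILES encodes a six-membered saturated ring of five carbons and one N–H nitrogen; a six-membered carbon ring with three alternating C=C double bonds, fused to a five-membered ring containing one sulfur and two C=C double bonds; a six-membered carbon ring with three alternating C=C double bonds, fused to a saturated six-membered carbon ring.
The 6-membered ring with one N–H has only sp³ atoms, so it is not fully conjugated — not aromatic (piperidine).
The fused 6/5-membered bicyclic (with one sulfur) is a single π system with 9 sp² atoms and 10 π electrons from ring double bonds plus a heteroatom lone pair. 10 = 4(2)+2, so the system is aromatic and both rings count as aromatic (benzothiophene).
The 6-membered ring is fully conjugated (every ring atom contributes a p orbital); 3 ring double bonds give 6 π electrons. 6 = 4(1)+2, so it is aromatic (benzene ring).
The second 6-membered ring has four sp³ carbons, so it is not fully conjugated — not aromatic (cyclohexane ring).
3 of the 5 rings are aromatic. Total: 3.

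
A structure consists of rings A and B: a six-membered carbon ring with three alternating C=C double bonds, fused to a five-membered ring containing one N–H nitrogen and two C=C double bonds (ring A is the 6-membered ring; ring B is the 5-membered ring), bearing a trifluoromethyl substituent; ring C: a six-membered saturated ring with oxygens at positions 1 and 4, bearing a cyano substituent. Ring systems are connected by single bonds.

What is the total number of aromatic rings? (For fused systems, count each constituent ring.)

Rings A and B form a fused bicyclic system (with one N–H) with 9 sp² atoms and 10 π electrons from ring double bonds plus a heteroatom lone pair. 10 = 4(2)+2, so the system is aromatic and both rings count as aromatic (indole).
Ring C has only sp³ atoms, so it is not fully conjugated — not aromatic (1,4-dioxane).
Aromatic: A, B. Total: 2.

2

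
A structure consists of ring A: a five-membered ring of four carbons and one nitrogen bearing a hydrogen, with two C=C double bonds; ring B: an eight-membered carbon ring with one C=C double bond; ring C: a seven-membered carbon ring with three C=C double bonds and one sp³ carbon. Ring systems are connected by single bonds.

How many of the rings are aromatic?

Ring A is planar and fully conjugated; 2 ring double bonds (4 π electrons) plus a heteroatom lone pair (2) give 6 π electrons. Since 6 = 4n+2 (n=1), ring A is aromatic (pyrrole).
Ring B has six sp³ carbons, so it is not fully conjugated — not aromatic (cyclooctene).
Ring C has one sp³ carbon, so it is not fully conjugated — not aromatic (cycloheptatriene).
Aromatic: A. Total: 1.

1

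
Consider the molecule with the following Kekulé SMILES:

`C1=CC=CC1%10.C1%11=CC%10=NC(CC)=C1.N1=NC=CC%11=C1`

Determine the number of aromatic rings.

2

The SMILES encodes a five-membered carbon ring with two conjugated C=C double bonds and one sp³ carbon; a six-membered ring of five carbons and one nitrogen with three alternating double bonds; a six-membered ring with two adjacent nitrogens and three alternating double bonds.
The 5-membered ring has one sp³ carbon, so it is not fully conjugated — not aromatic (cyclopentadiene).
The 6-membered ring with one nitrogen is planar and fully conjugated; 3 ring double bonds give 6 π electrons. 6 = 4(1)+2, so it is aromatic (pyridine).
The 6-membered ring with two nitrogens (1,2) is planar and fully conjugated; 3 ring double bonds give 6 π electrons. That satisfies 4n+2 with n=1, so it is aromatic (pyridazine).
2 of the 3 rings are aromatic. Total: 2.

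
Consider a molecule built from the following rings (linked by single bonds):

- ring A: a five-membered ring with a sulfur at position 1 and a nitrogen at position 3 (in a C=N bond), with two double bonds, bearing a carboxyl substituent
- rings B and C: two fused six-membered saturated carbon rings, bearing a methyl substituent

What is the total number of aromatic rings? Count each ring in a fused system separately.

Ring A is fully conjugated (every ring atom contributes a p orbital); 2 ring double bonds (4 π electrons) plus a heteroatom lone pair (2) give 6 π electrons. That satisfies 4n+2 with n=1, so ring A is aromatic (thiazole).
Ring B has only sp³ atoms, so it is not fully conjugated — not aromatic (cyclohexane ring).
Ring C has only sp³ atoms, so it is not fully conjugated — not aromatic (cyclohexane ring).
Aromatic: A. Total: 1.

1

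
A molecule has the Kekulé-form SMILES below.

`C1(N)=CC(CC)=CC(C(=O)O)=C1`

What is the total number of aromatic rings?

1

The SMILES encodes a six-membered carbon ring with three alternating C=C double bonds.
The 6-membered ring has a continuous p-orbital overlap around the ring; 3 ring double bonds give 6 π electrons. That satisfies 4n+2 with n=1, so it is aromatic (benzene).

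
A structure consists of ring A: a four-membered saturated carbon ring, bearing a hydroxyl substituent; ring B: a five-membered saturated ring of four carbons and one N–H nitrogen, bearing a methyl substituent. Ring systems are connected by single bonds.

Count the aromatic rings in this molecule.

Ring A has only sp³ atoms, so it is not fully conjugated — not aromatic (cyclobutane).
Ring B has only sp³ atoms, so it is not fully conjugated — not aromatic (pyrrolidine).
No ring is aromatic. Total: 0.

0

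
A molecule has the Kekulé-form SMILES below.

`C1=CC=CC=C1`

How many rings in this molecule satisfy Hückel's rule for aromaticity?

1

The SMILES encodes a six-membered carbon ring with three alternating C=C double bonds.
The 6-membered ring has a continuous p-orbital overlap around the ring; 3 ring double bonds give 6 π electrons. 6 = 4(1)+2, so it is aromatic (benzene).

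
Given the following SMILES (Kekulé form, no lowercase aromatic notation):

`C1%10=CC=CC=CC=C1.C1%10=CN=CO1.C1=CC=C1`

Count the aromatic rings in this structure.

The SMILES encodes an eight-membered carbon ring with four alternating C=C double bonds; a five-membered ring with an oxygen at position 1 and a nitrogen at position 3 (in a C=N bond), with two double bonds; a four-membered carbon ring with two alternating C=C double bonds.
The 8-membered ring has only sp² ring atoms; a planar conformation would have a fully conjugated π system of 8 electrons. But 8 = 4(2), which is 4n not 4n+2, so it is not aromatic (cyclooctatetraene) — cyclooctatetraene distorts into a non-planar tub to avoid antiaromaticity.
The 5-membered ring with one oxygen and one =N– is planar and fully conjugated; 2 ring double bonds (4 π electrons) plus a heteroatom lone pair (2) give 6 π electrons. That satisfies 4n+2 with n=1, so it is aromatic (oxazole).
The 4-membered ring has only sp² ring atoms; a planar conformation would have a fully conjugated π system of 4 electrons. But 4 = 4(1), which is 4n not 4n+2, so it is not aromatic (cyclobutadiene) — cyclobutadiene is antiaromatic and distorts to a rectangle.
1 of the 3 rings is aromatic. Total: 1.

1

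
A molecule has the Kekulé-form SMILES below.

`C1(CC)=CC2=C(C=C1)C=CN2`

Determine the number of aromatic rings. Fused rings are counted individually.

2

The SMILES encodes a six-membered carbon ring with three alternating C=C double bonds, fused to a five-membered ring containing one N–H nitrogen and two C=C double bonds.
The fused 6/5-membered bicyclic (with one N–H) is a single π system with 9 sp² atoms and 10 π electrons from ring double bonds plus a heteroatom lone pair. 10 = 4(2)+2, so the system is aromatic and both rings count as aromatic (indole).
2 of the 2 rings are aromatic. Total: 2.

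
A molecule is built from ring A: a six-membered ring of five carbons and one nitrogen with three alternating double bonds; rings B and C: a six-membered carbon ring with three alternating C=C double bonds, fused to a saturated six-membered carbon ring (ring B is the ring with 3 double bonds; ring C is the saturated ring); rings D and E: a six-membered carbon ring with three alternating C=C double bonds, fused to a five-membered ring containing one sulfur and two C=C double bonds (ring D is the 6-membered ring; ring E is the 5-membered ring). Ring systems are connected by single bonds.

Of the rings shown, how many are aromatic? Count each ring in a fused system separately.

Ring A has a continuous p-orbital overlap around the ring; 3 ring double bonds give 6 π electrons. That satisfies 4n+2 with n=1, so ring A is aromatic (pyridine).
Ring B has a continuous p-orbital overlap around the ring; 3 ring double bonds give 6 π electrons. That satisfies 4n+2 with n=1, so ring B is aromatic (benzene ring).
Ring C has four sp³ carbons, so it is not fully conjugated — not aromatic (cyclohexane ring).
Rings D and E form a fused bicyclic system (with one sulfur) with 9 sp² atoms and 10 π electrons from ring double bonds plus a heteroatom lone pair. 10 = 4(2)+2, so the system is aromatic and both rings count as aromatic (benzothiophene).
Aromatic: A, B, D, E. Total: 4.

4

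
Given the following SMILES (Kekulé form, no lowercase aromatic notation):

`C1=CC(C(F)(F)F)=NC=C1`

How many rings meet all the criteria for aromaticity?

1

The SMILES encodes a six-membered ring of five carbons and one nitrogen with three alternating double bonds.
The 6-membered ring with one nitrogen is fully conjugated (every ring atom contributes a p orbital); 3 ring double bonds give 6 π electrons. 6 = 4(1)+2, so it is aromatic (pyridine).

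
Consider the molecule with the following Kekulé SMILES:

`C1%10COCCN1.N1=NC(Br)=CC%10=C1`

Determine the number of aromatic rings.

1

The SMILES encodes a six-membered saturated ring with an oxygen and an N–H nitrogen at positions 1 and 4; a six-membered ring with two adjacent nitrogens and three alternating double bonds.
The 6-membered ring with one oxygen and one N–H (1,4) has only sp³ atoms, so it is not fully conjugated — not aromatic (morpholine).
The 6-membered ring with two nitrogens (1,2) is fully conjugated (every ring atom contributes a p orbital); 3 ring double bonds give 6 π electrons. 6 = 4(1)+2, so it is aromatic (pyridazine).
1 of the 2 rings is aromatic. Total: 1.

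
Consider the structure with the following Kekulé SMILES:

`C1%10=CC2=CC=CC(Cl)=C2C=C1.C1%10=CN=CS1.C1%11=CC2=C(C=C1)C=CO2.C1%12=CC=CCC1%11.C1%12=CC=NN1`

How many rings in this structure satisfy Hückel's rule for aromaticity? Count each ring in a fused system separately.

The SMILES encodes two fused six-membered carbon rings, each with three alternating C=C double bonds; a five-membered ring with a sulfur at position 1 and a nitrogen at position 3 (in a C=N bond), with two double bonds; a six-membered carbon ring with three alternating C=C double bonds, fused to a five-membered ring containing one oxygen and two C=C double bonds; a six-membered carbon ring with two conjugated C=C double bonds and two sp³ carbons; a five-membered ring with two adjacent nitrogens (one bearing H, one in a double bond) and two double bonds.
The fused 6/6-membered bicyclic is a single π system with 10 sp² atoms and 10 π electrons from ring double bonds. 10 = 4(2)+2, so the system is aromatic and both rings count as aromatic (naphthalene).
The 5-membered ring with one sulfur and one =N– has a continuous p-orbital overlap around the ring; 2 ring double bonds (4 π electrons) plus a heteroatom lone pair (2) give 6 π electrons. That satisfies 4n+2 with n=1, so it is aromatic (thiazole).
The fused 6/5-membered bicyclic (with one oxygen) is a single π system with 9 sp² atoms and 10 π electrons from ring double bonds plus a heteroatom lone pair. 10 = 4(2)+2, so the system is aromatic and both rings count as aromatic (benzofuran).
The 6-membered ring has two sp³ carbons, so it is not fully conjugated — not aromatic (1,3-cyclohexadiene).
The 5-membered ring with two adjacent nitrogens (one N–H, one =N–) has a continuous p-orbital overlap around the ring; 2 ring double bonds (4 π electrons) plus a heteroatom lone pair (2) give 6 π electrons. 6 = 4(1)+2, so it is aromatic (pyrazole).
6 of the 7 rings are aromatic. Total: 6.

6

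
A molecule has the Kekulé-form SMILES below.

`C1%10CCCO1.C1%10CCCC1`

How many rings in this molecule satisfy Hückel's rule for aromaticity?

The SMILES encodes a five-membered saturated ring of four carbons and one oxygen; a five-membered saturated carbon ring.
The 5-membered ring with one oxygen has only sp³ atoms, so it is not fully conjugated — not aromatic (tetrahydrofuran).
The 5-membered ring has only sp³ atoms, so it is not fully conjugated — not aromatic (cyclopentane).
None of the rings are aromatic. Total: 0.

0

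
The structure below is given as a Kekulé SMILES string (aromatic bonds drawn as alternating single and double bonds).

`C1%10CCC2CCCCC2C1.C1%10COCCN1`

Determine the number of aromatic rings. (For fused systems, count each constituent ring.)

0

The SMILES encodes two fused six-membered saturated carbon rings; a six-membered saturated ring with an oxygen and an N–H nitrogen at positions 1 and 4.
The 6-membered ring has only sp³ atoms, so it is not fully conjugated — not aromatic (cyclohexane ring).
The second 6-membered ring has only sp³ atoms, so it is not fully conjugated — not aromatic (cyclohexane ring).
The 6-membered ring with one oxygen and one N–H (1,4) has only sp³ atoms, so it is not fully conjugated — not aromatic (morpholine).
None of the rings are aromatic. Total: 0.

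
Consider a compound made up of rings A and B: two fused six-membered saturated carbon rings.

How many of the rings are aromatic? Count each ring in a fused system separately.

Ring A has only sp³ atoms, so it is not fully conjugated — not aromatic (cyclohexane ring).
Ring B has only sp³ atoms, so it is not fully conjugated — not aromatic (cyclohexane ring).
No ring is aromatic. Total: 0.

0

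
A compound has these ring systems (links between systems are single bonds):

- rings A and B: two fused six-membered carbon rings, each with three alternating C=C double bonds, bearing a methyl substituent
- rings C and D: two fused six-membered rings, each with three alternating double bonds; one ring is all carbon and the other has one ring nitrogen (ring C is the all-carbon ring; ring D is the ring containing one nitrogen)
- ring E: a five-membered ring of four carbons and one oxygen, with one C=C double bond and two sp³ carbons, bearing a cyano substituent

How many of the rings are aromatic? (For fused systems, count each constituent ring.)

Rings A and B form a fused bicyclic system with 10 sp² atoms and 10 π electrons from ring double bonds. 10 = 4(2)+2, so the system is aromatic and both rings count as aromatic (naphthalene).
Rings C and D form a fused bicyclic system (with one nitrogen) with 10 sp² atoms and 10 π electrons from ring double bonds. 10 = 4(2)+2, so the system is aromatic and both rings count as aromatic (quinoline).
Ring E has two sp³ carbons, so it is not fully conjugated — not aromatic (2,3-dihydrofuran).
Aromatic: A, B, C, D. Total: 4.

4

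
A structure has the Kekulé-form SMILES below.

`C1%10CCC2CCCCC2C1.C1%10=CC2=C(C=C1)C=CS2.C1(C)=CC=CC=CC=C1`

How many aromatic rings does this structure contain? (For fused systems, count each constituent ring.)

2

The SMILES encodes two fused six-membered saturated carbon rings; a six-membered carbon ring with three alternating C=C double bonds, fused to a five-membered ring containing one sulfur and two C=C double bonds; an eight-membered carbon ring with four alternating C=C double bonds.
The 6-membered ring has only sp³ atoms, so it is not fully conjugated — not aromatic (cyclohexane ring).
The second 6-membered ring has only sp³ atoms, so it is not fully conjugated — not aromatic (cyclohexane ring).
The fused 6/5-membered bicyclic (with one sulfur) is a single π system with 9 sp² atoms and 10 π electrons from ring double bonds plus a heteroatom lone pair. 10 = 4(2)+2, so the system is aromatic and both rings count as aromatic (benzothiophene).
The 8-membered ring has only sp² ring atoms; a planar conformation would have a fully conjugated π system of 8 electrons. But 8 = 4(2), which is 4n not 4n+2, so it is not aromatic (cyclooctatetraene) — cyclooctatetraene distorts into a non-planar tub to avoid antiaromaticity.
2 of the 5 rings are aromatic. Total: 2.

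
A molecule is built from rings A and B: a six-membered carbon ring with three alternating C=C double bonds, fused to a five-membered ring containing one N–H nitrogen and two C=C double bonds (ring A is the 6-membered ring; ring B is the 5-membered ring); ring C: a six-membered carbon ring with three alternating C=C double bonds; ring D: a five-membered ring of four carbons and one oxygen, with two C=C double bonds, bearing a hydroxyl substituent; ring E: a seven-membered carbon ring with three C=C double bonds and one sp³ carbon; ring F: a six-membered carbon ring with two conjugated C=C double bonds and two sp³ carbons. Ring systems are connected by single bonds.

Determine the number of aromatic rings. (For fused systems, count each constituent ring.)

Rings A and B form a fused bicyclic system (with one N–H) with 9 sp² atoms and 10 π electrons from ring double bonds plus a heteroatom lone pair. 10 = 4(2)+2, so the system is aromatic and both rings count as aromatic (indole).
Ring C has a continuous p-orbital overlap around the ring; 3 ring double bonds give 6 π electrons. That satisfies 4n+2 with n=1, so ring C is aromatic (benzene).
Ring D is fully conjugated (every ring atom contributes a p orbital); 2 ring double bonds (4 π electrons) plus a heteroatom lone pair (2) give 6 π electrons. 6 = 4(1)+2, so ring D is aromatic (furan).
Ring E has one sp³ carbon, so it is not fully conjugated — not aromatic (cycloheptatriene).
Ring F has two sp³ carbons, so it is not fully conjugated — not aromatic (1,3-cyclohexadiene).
Aromatic: A, B, C, D. Total: 4.

4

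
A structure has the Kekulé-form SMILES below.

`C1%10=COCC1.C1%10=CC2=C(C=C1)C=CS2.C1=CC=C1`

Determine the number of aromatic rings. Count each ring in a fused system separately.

2

The SMILES encodes a five-membered ring of four carbons and one oxygen, with one C=C double bond and two sp³ carbons; a six-membered carbon ring with three alternating C=C double bonds, fused to a five-membered ring containing one sulfur and two C=C double bonds; a four-membered carbon ring with two alternating C=C double bonds.
The 5-membered ring with one oxygen has two sp³ carbons, so it is not fully conjugated — not aromatic (2,3-dihydrofuran).
The fused 6/5-membered bicyclic (with one sulfur) is a single π system with 9 sp² atoms and 10 π electrons from ring double bonds plus a heteroatom lone pair. 10 = 4(2)+2, so the system is aromatic and both rings count as aromatic (benzothiophene).
The 4-membered ring has only sp² ring atoms; a planar conformation would have a fully conjugated π system of 4 electrons. But 4 = 4(1), which is 4n not 4n+2, so it is not aromatic (cyclobutadiene) — cyclobutadiene is antiaromatic and distorts to a rectangle.
2 of the 4 rings are aromatic. Total: 2.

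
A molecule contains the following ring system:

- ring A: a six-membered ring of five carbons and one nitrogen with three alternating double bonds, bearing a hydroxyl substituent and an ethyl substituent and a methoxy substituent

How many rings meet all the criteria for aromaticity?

Ring A is planar and fully conjugated; 3 ring double bonds give 6 π electrons. Since 6 = 4n+2 (n=1), ring A is aromatic (pyridine).

1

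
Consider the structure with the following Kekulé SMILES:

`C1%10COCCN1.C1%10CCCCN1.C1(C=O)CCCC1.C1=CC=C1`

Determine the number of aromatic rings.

0

The SMILES encodes a six-membered saturated ring with an oxygen and an N–H nitrogen at positions 1 and 4; a six-membered saturated ring of five carbons and one N–H nitrogen; a five-membered saturated carbon ring; a four-membered carbon ring with two alternating C=C double bonds.
The 6-membered ring with one oxygen and one N–H (1,4) has only sp³ atoms, so it is not fully conjugated — not aromatic (morpholine).
The 6-membered ring with one N–H has only sp³ atoms, so it is not fully conjugated — not aromatic (piperidine).
The 5-membered ring has only sp³ atoms, so it is not fully conjugated — not aromatic (cyclopentane).
The 4-membered ring has only sp² ring atoms; a planar conformation would have a fully conjugated π system of 4 electrons. But 4 = 4(1), which is 4n not 4n+2, so it is not aromatic (cyclobutadiene) — cyclobutadiene is antiaromatic and distorts to a rectangle.
None of the rings are aromatic. Total: 0.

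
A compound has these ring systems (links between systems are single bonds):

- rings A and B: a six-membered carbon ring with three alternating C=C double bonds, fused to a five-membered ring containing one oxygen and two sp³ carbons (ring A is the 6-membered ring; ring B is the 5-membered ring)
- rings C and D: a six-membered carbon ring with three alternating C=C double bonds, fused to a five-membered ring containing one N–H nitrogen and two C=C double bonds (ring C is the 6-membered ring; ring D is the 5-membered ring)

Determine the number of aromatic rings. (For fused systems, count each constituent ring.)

Ring A is planar and fully conjugated; 3 ring double bonds give 6 π electrons. 6 = 4(1)+2, so ring A is aromatic (benzene ring).
Ring B has two sp³ carbons, so it is not fully conjugated — not aromatic (oxolane ring).
Rings C and D form a fused bicyclic system (with one N–H) with 9 sp² atoms and 10 π electrons from ring double bonds plus a heteroatom lone pair. 10 = 4(2)+2, so the system is aromatic and both rings count as aromatic (indole).
Aromatic: A, C, D. Total: 3.

3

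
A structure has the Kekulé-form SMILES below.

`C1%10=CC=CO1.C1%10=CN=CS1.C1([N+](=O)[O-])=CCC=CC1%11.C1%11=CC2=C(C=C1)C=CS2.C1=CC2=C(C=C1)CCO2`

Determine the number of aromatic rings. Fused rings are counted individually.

The SMILES encodes a five-membered ring of four carbons and one oxygen, with two C=C double bonds; a five-membered ring with a sulfur at position 1 and a nitrogen at position 3 (in a C=N bond), with two double bonds; a six-membered carbon ring with two isolated C=C double bonds and two sp³ carbons; a six-membered carbon ring with three alternating C=C double bonds, fused to a five-membered ring containing one sulfur and two C=C double bonds; a six-membered carbon ring with three alternating C=C double bonds, fused to a five-membered ring containing one oxygen and two sp³ carbons.
The 5-membered ring with one oxygen is fully conjugated (every ring atom contributes a p orbital); 2 ring double bonds (4 π electrons) plus a heteroatom lone pair (2) give 6 π electrons. 6 = 4(1)+2, so it is aromatic (furan).
The 5-membered ring with one sulfur and one =N– is fully conjugated (every ring atom contributes a p orbital); 2 ring double bonds (4 π electrons) plus a heteroatom lone pair (2) give 6 π electrons. Since 6 = 4n+2 (n=1), it is aromatic (thiazole).
The 6-membered ring has two sp³ carbons, so it is not fully conjugated — not aromatic (1,4-cyclohexadiene).
The fused 6/5-membered bicyclic (with one sulfur) is a single π system with 9 sp² atoms and 10 π electrons from ring double bonds plus a heteroatom lone pair. 10 = 4(2)+2, so the system is aromatic and both rings count as aromatic (benzothiophene).
The second 6-membered ring is planar and fully conjugated; 3 ring double bonds give 6 π electrons. 6 = 4(1)+2, so it is aromatic (benzene ring).
The second 5-membered ring with one oxygen has two sp³ carbons, so it is not fully conjugated — not aromatic (oxolane ring).
5 of the 7 rings are aromatic. Total: 5.

5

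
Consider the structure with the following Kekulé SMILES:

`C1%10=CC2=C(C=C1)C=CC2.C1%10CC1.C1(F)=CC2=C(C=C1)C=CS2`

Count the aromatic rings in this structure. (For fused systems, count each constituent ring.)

The SMILES encodes a six-membered carbon ring with three alternating C=C double bonds, fused to a five-membered carbon ring containing one C=C double bond and one sp³ carbon; a three-membered saturated carbon ring; a six-membered carbon ring with three alternating C=C double bonds, fused to a five-membered ring containing one sulfur and two C=C double bonds.
The 6-membered ring is fully conjugated (every ring atom contributes a p orbital); 3 ring double bonds give 6 π electrons. That satisfies 4n+2 with n=1, so it is aromatic (benzene ring).
The 5-membered ring has one sp³ carbon, so it is not fully conjugated — not aromatic (cyclopentene ring).
The 3-membered ring has only sp³ atoms, so it is not fully conjugated — not aromatic (cyclopropane).
The fused 6/5-membered bicyclic (with one sulfur) is a single π system with 9 sp² atoms and 10 π electrons from ring double bonds plus a heteroatom lone pair. 10 = 4(2)+2, so the system is aromatic and both rings count as aromatic (benzothiophene).
3 of the 5 rings are aromatic. Total: 3.

3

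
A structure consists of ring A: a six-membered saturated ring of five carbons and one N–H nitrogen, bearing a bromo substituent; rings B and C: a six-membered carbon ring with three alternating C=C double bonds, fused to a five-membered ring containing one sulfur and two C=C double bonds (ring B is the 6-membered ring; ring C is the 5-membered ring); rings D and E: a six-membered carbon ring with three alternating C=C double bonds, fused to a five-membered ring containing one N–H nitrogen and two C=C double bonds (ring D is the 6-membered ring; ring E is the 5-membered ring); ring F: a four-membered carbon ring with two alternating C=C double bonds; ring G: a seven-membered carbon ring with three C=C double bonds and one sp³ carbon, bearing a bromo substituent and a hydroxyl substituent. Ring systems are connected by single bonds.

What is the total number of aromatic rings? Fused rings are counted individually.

4

Ring A has only sp³ atoms, so it is not fully conjugated — not aromatic (piperidine).
Rings B and C form a fused bicyclic system (with one sulfur) with 9 sp² atoms and 10 π electrons from ring double bonds plus a heteroatom lone pair. 10 = 4(2)+2, so the system is aromatic and both rings count as aromatic (benzothiophene).
Rings D and E form a fused bicyclic system (with one N–H) with 9 sp² atoms and 10 π electrons from ring double bonds plus a heteroatom lone pair. 10 = 4(2)+2, so the system is aromatic and both rings count as aromatic (indole).
Ring F has only sp² ring atoms; a planar conformation would have a fully conjugated π system of 4 electrons. But 4 = 4(1), which is 4n not 4n+2, so ring F is not aromatic (cyclobutadiene) — cyclobutadiene is antiaromatic and distorts to a rectangle.
Ring G has one sp³ carbon, so it is not fully conjugated — not aromatic (cycloheptatriene).
Aromatic: B, C, D, E. Total: 4.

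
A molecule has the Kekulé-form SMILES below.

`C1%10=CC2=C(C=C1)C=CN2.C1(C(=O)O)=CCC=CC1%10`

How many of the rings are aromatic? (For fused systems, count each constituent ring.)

The SMILES encodes a six-membered carbon ring with three alternating C=C double bonds, fused to a five-membered ring containing one N–H nitrogen and two C=C double bonds; a six-membered carbon ring with two isolated C=C double bonds and two sp³ carbons.
The fused 6/5-membered bicyclic (with one N–H) is a single π system with 9 sp² atoms and 10 π electrons from ring double bonds plus a heteroatom lone pair. 10 = 4(2)+2, so the system is aromatic and both rings count as aromatic (indole).
The 6-membered ring has two sp³ carbons, so it is not fully conjugated — not aromatic (1,4-cyclohexadiene).
2 of the 3 rings are aromatic. Total: 2.

2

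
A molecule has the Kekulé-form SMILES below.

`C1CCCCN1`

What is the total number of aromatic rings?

The SMILES encodes a six-membered saturated ring of five carbons and one N–H nitrogen.
The 6-membered ring with one N–H has only sp³ atoms, so it is not fully conjugated — not aromatic (piperidine).

0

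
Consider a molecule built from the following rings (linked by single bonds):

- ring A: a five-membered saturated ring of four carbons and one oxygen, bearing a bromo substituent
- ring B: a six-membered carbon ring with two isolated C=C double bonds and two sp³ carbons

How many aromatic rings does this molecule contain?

Ring A has only sp³ atoms, so it is not fully conjugated — not aromatic (tetrahydrofuran).
Ring B has two sp³ carbons, so it is not fully conjugated — not aromatic (1,4-cyclohexadiene).
No ring is aromatic. Total: 0.

0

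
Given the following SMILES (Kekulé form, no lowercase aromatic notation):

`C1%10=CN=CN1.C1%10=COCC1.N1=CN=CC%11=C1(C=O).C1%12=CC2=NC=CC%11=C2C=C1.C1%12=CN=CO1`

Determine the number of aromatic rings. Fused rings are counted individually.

The SMILES encodes a five-membered ring with nitrogens at positions 1 and 3 (one bearing H, one in a C=N bond) and two double bonds; a five-membered ring of four carbons and one oxygen, with one C=C double bond and two sp³ carbons; a six-membered ring with nitrogens at positions 1 and 3 and three alternating double bonds; two fused six-membered rings, each with three alternating double bonds; one ring is all carbon and the other has one ring nitrogen; a five-membered ring with an oxygen at position 1 and a nitrogen at position 3 (in a C=N bond), with two double bonds.
The 5-membered ring with two nitrogens (one N–H, one =N–) has a continuous p-orbital overlap around the ring; 2 ring double bonds (4 π electrons) plus a heteroatom lone pair (2) give 6 π electrons. That satisfies 4n+2 with n=1, so it is aromatic (imidazole).
The 5-membered ring with one oxygen has two sp³ carbons, so it is not fully conjugated — not aromatic (2,3-dihydrofuran).
The 6-membered ring with two nitrogens (1,3) is fully conjugated (every ring atom contributes a p orbital); 3 ring double bonds give 6 π electrons. 6 = 4(1)+2, so it is aromatic (pyrimidine).
The fused 6/6-membered bicyclic (with one nitrogen) is a single π system with 10 sp² atoms and 10 π electrons from ring double bonds. 10 = 4(2)+2, so the system is aromatic and both rings count as aromatic (quinoline).
The 5-membered ring with one oxygen and one =N– is fully conjugated (every ring atom contributes a p orbital); 2 ring double bonds (4 π electrons) plus a heteroatom lone pair (2) give 6 π electrons. That satisfies 4n+2 with n=1, so it is aromatic (oxazole).
5 of the 6 rings are aromatic. Total: 5.

5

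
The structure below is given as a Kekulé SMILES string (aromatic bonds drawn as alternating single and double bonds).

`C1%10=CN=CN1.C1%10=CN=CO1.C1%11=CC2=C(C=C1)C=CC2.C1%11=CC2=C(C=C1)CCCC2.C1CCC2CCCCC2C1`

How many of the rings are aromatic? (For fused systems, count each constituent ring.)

The SMILES encodes a five-membered ring with nitrogens at positions 1 and 3 (one bearing H, one in a C=N bond) and two double bonds; a five-membered ring with an oxygen at position 1 and a nitrogen at position 3 (in a C=N bond), with two double bonds; a six-membered carbon ring with three alternating C=C double bonds, fused to a five-membered carbon ring containing one C=C double bond and one sp³ carbon; a six-membered carbon ring with three alternating C=C double bonds, fused to a saturated six-membered carbon ring; two fused six-membered saturated carbon rings.
The 5-membered ring with two nitrogens (one N–H, one =N–) is fully conjugated (every ring atom contributes a p orbital); 2 ring double bonds (4 π electrons) plus a heteroatom lone pair (2) give 6 π electrons. Since 6 = 4n+2 (n=1), it is aromatic (imidazole).
The 5-membered ring with one oxygen and one =N– has a continuous p-orbital overlap around the ring; 2 ring double bonds (4 π electrons) plus a heteroatom lone pair (2) give 6 π electrons. Since 6 = 4n+2 (n=1), it is aromatic (oxazole).
The 6-membered ring has a continuous p-orbital overlap around the ring; 3 ring double bonds give 6 π electrons. That satisfies 4n+2 with n=1, so it is aromatic (benzene ring).
The 5-membered ring has one sp³ carbon, so it is not fully conjugated — not aromatic (cyclopentene ring).
The second 6-membered ring has a continuous p-orbital overlap around the ring; 3 ring double bonds give 6 π electrons. Since 6 = 4n+2 (n=1), it is aromatic (benzene ring).
The third 6-membered ring has four sp³ carbons, so it is not fully conjugated — not aromatic (cyclohexane ring).
The fourth 6-membered ring has only sp³ atoms, so it is not fully conjugated — not aromatic (cyclohexane ring).
The fifth 6-membered ring has only sp³ atoms, so it is not fully conjugated — not aromatic (cyclohexane ring).
4 of the 8 rings are aromatic. Total: 4.

4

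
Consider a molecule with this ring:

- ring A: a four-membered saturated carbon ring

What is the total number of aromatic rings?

0

Ring A has only sp³ atoms, so it is not fully conjugated — not aromatic (cyclobutane).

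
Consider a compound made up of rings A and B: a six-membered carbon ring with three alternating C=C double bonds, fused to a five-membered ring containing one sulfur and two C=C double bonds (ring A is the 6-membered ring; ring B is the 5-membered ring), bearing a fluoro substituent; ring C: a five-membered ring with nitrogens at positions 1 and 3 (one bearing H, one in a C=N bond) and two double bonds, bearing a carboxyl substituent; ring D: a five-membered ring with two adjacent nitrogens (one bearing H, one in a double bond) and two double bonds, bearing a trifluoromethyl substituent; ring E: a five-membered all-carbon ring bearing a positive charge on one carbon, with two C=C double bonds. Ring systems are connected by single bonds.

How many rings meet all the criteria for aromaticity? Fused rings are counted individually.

Rings A and B form a fused bicyclic system (with one sulfur) with 9 sp² atoms and 10 π electrons from ring double bonds plus a heteroatom lone pair. 10 = 4(2)+2, so the system is aromatic and both rings count as aromatic (benzothiophene).
Ring C is planar and fully conjugated; 2 ring double bonds (4 π electrons) plus a heteroatom lone pair (2) give 6 π electrons. 6 = 4(1)+2, so ring C is aromatic (imidazole).
Ring D is planar and fully conjugated; 2 ring double bonds (4 π electrons) plus a heteroatom lone pair (2) give 6 π electrons. That satisfies 4n+2 with n=1, so ring D is aromatic (pyrazole).
Ring E has only sp² ring atoms; a planar conformation would have a fully conjugated π system of 4 electrons. But 4 = 4(1), which is 4n not 4n+2, so ring E is not aromatic (cyclopentadienyl cation).
Aromatic: A, B, C, D. Total: 4.

4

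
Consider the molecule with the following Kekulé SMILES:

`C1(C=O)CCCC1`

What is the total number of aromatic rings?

The SMILES encodes a five-membered saturated carbon ring.
The 5-membered ring has only sp³ atoms, so it is not fully conjugated — not aromatic (cyclopentane).

0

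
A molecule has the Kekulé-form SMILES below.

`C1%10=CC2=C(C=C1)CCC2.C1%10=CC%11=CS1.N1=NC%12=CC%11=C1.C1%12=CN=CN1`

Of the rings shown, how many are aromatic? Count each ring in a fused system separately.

4

The SMILES encodes a six-membered carbon ring with three alternating C=C double bonds, fused to a saturated five-membered carbon ring; a five-membered ring of four carbons and one sulfur, with two C=C double bonds; a six-membered ring with two adjacent nitrogens and three alternating double bonds; a five-membered ring with nitrogens at positions 1 and 3 (one bearing H, one in a C=N bond) and two double bonds.
The 6-membered ring is fully conjugated (every ring atom contributes a p orbital); 3 ring double bonds give 6 π electrons. That satisfies 4n+2 with n=1, so it is aromatic (benzene ring).
The 5-membered ring has three sp³ carbons, so it is not fully conjugated — not aromatic (cyclopentane ring).
The 5-membered ring with one sulfur is planar and fully conjugated; 2 ring double bonds (4 π electrons) plus a heteroatom lone pair (2) give 6 π electrons. That satisfies 4n+2 with n=1, so it is aromatic (thiophene).
The 6-membered ring with two nitrogens (1,2) is planar and fully conjugated; 3 ring double bonds give 6 π electrons. That satisfies 4n+2 with n=1, so it is aromatic (pyridazine).
The 5-membered ring with two nitrogens (one N–H, one =N–) is planar and fully conjugated; 2 ring double bonds (4 π electrons) plus a heteroatom lone pair (2) give 6 π electrons. Since 6 = 4n+2 (n=1), it is aromatic (imidazole).
4 of the 5 rings are aromatic. Total: 4.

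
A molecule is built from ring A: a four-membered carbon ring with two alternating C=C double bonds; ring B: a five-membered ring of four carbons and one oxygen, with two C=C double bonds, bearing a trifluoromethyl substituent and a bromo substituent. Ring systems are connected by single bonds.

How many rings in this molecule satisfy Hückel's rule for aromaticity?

Ring A has only sp² ring atoms; a planar conformation would have a fully conjugated π system of 4 electrons. But 4 = 4(1), which is 4n not 4n+2, so ring A is not aromatic (cyclobutadiene) — cyclobutadiene is antiaromatic and distorts to a rectangle.
Ring B is planar and fully conjugated; 2 ring double bonds (4 π electrons) plus a heteroatom lone pair (2) give 6 π electrons. That satisfies 4n+2 with n=1, so ring B is aromatic (furan).
Aromatic: B. Total: 1.

1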